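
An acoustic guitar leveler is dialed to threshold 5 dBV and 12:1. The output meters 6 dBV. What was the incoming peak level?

17 dBV

Post-compression overshoot = 6 − 5 = 1 dB.
Before 12:1 compression the overshoot was 1 × 12 = 12 dB, so input = 5 + 12 = 17 dBV.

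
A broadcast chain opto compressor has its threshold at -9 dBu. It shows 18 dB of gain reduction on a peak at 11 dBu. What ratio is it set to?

10:1

Input overshoot = 11 − (-9) = 20 dB.
Output overshoot = 20 − 18 = 2 dB.
Ratio = input overshoot / output overshoot = 20 / 2 = 10.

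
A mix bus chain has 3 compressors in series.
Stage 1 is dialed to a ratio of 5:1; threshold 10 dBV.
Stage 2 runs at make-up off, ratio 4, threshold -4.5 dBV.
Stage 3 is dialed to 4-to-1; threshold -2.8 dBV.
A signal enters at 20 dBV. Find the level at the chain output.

Stage 1: overshoot 10 dB → 10/5 = 2 dB → 12 dBV.
Stage 2: 16.5 dB above -4.5 dBV, reduced 4:1 to 4.125 dB above → -0.375 dBV.
Stage 3: -0.375 dBV is 2.425 dB over -2.8 dBV; at 4:1 that becomes 0.60625 dB over, giving -2.19375 dBV.

-2.19375 dBV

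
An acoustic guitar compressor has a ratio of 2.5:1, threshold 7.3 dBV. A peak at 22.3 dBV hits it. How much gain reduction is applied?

Overshoot = 22.3 − 7.3 = 15 dB.
At 2.5:1, output sits 15/2.5 = 6 dB above threshold.
GR = overshoot in − overshoot out = 15 − 6 = 9 dB.

9 dB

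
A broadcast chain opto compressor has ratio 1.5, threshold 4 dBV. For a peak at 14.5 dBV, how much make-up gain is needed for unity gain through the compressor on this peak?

The peak compresses to 4 + 10.5/1.5 = 11 dBV.
To reach 14.5 dBV requires 14.5 − 11 = 3.5 dB of make-up.

3.5 dB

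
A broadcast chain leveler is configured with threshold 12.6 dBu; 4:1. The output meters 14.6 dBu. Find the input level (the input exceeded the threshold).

That's 2 dB above the 12.6 dBu threshold.
Undo the ratio: input overshoot = 2 × 4 = 8 dB, giving input = 20.6 dBu.

20.6 dBu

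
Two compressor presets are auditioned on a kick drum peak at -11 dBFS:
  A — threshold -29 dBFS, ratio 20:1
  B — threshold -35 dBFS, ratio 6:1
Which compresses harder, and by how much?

A: overshoot 18 dB → output overshoot 0.9 dB → GR 17.1 dB.
B: overshoot 24 dB → output overshoot 4 dB → GR 20 dB.
B applies 2.9 dB more gain reduction.

B, by 2.9 dB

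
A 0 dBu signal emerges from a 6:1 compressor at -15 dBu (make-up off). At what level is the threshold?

-18 dBu

Let T be the threshold. Output overshoot = (input overshoot)/R, so -15 − T = (0 − T)/6.
6·(-15 − T) = 0 − T → 5·T = -90 − 0 = -90.
T = -90/5 = -18 dBu.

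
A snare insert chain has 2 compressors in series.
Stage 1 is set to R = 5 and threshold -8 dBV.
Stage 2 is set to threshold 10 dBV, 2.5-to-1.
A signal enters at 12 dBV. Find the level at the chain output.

Stage 1: overshoot 20 dB → 20/5 = 4 dB → -4 dBV.
Stage 2: -4 dBV is at or below the 10 dBV threshold — no compression; output -4 dBV.

-4 dBV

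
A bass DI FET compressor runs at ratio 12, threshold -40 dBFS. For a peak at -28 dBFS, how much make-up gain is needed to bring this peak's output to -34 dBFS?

Overshoot 12 dB → 12/12 = 1 dB after compression, so the compressed level is -40 + 1 = -39 dBFS.
Make-up = target − compressed = -34 − (-39) = 5 dB.

5 dB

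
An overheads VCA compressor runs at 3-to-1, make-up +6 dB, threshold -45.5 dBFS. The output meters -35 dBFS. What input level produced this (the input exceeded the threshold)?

-32 dBFS

Stripping the +6 dB make-up gives -41 dBFS at the gain stage.
The compressed level sits -41 − (-45.5) = 4.5 dB over threshold.
Undo the ratio: input overshoot = 4.5 × 3 = 13.5 dB, giving input = -32 dBFS.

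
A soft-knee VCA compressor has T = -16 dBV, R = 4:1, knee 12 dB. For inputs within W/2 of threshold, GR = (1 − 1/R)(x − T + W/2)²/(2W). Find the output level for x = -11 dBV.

x − T + W/2 = -11 − (-16) + 6 = 11.
GR = (1 − 1/4) × 11² / 24 = 0.75 × 121 / 24 = 3.78125 dB.
Output = -11 − 3.78125 = -14.78125 dBV.

-14.78125 dBV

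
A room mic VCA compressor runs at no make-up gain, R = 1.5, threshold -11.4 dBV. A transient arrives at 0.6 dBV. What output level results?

-3.4 dBV

0.6 dBV sits 12 dB over threshold.
At 1.5:1 the overshoot is divided by 1.5, leaving 8 dB above threshold.
Output = -11.4 + 8 = -3.4 dBV.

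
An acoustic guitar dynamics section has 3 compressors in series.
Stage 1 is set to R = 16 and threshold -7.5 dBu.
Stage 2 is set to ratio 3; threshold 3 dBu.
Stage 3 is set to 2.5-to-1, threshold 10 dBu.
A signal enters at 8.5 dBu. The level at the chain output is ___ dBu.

Stage 1: 16 dB above -7.5 dBu, reduced 16:1 to 1 dB above → -6.5 dBu.
Stage 2: -6.5 dBu ≤ 3 dBu, so stage 2 doesn't engage; output -6.5 dBu.
Stage 3: below threshold (-6.5 ≤ 10); passes unchanged; output -6.5 dBu.

-6.5 dBu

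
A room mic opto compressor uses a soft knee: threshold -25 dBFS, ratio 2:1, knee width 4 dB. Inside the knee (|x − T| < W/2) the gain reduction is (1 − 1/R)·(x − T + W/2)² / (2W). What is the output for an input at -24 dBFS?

-24.5625 dBFS

x − T + W/2 = -24 − (-25) + 2 = 3.
GR = (1 − 1/2) × 3² / 8 = 0.5 × 9 / 8 = 0.5625 dB.
Output = -24 − 0.5625 = -24.5625 dBFS.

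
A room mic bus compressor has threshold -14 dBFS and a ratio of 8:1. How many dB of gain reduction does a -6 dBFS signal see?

7 dB

-6 dBFS exceeds the threshold by 8 dB.
After 8:1 compression the overshoot becomes 8/8 = 1 dB.
GR = overshoot in − overshoot out = 8 − 1 = 7 dB.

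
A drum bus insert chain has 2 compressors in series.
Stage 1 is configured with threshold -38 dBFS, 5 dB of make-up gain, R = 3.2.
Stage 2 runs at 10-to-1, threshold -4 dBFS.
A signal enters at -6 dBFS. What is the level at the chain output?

-23 dBFS

Stage 1: 32 dB above -38 dBFS, reduced 3.2:1 to 10 dB above → -28 dBFS; +5 dB make-up → -23 dBFS.
Stage 2: -23 dBFS ≤ -4 dBFS, so stage 2 doesn't engage; output -23 dBFS.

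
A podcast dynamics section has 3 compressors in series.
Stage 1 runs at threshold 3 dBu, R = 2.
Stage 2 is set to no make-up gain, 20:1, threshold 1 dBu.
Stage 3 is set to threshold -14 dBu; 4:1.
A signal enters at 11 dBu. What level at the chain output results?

-10.175 dBu

Stage 1: 11 dBu is 8 dB over 3 dBu; at 2:1 that becomes 4 dB over, giving 7 dBu.
Stage 2: 6 dB above 1 dBu, reduced 20:1 to 0.3 dB above → 1.3 dBu.
Stage 3: 15.3 dB above -14 dBu, reduced 4:1 to 3.825 dB above → -10.175 dBu.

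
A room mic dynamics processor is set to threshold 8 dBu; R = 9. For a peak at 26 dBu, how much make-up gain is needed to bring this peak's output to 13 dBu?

Overshoot 18 dB → 18/9 = 2 dB after compression, so the compressed level is 8 + 2 = 10 dBu.
Make-up = target − compressed = 13 − 10 = 3 dB.

3 dB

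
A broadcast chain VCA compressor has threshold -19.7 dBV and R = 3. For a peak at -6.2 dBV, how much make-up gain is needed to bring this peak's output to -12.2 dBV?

Overshoot 13.5 dB → 13.5/3 = 4.5 dB after compression, so the compressed level is -19.7 + 4.5 = -15.2 dBV.
Make-up = target − compressed = -12.2 − (-15.2) = 3 dB.

3 dB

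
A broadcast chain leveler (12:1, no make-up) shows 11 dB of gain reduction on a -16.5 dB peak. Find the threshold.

-28.5 dB

Gain reduction = -16.5 − (-27.5) = 11 dB; output overshoot = GR / (R − 1) = 11 / 11 = 1 dB.
Threshold = output − output overshoot = -27.5 − 1 = -28.5 dB.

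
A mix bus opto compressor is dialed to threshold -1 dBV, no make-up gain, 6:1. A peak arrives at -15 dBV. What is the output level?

-15 dBV

-15 dBV is 14 dB below the -1 dBV threshold, so no gain reduction is applied.
Output = input = -15 dBV.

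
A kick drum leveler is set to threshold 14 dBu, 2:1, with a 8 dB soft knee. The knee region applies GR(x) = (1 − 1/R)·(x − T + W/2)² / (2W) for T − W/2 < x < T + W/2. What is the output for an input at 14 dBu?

13.5 dBu

x − T + W/2 = 14 − 14 + 4 = 4.
GR = (1 − 1/2) × 4² / 16 = 0.5 × 16 / 16 = 0.5 dB.
Output = 14 − 0.5 = 13.5 dBu.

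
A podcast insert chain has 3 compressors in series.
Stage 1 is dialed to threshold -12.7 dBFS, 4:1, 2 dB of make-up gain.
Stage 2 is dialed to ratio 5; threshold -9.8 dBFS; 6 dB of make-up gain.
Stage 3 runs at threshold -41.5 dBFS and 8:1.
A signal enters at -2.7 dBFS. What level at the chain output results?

Stage 1: 10 dB above -12.7 dBFS, reduced 4:1 to 2.5 dB above → -10.2 dBFS; +2 dB make-up → -8.2 dBFS.
Stage 2: -8.2 dBFS is 1.6 dB over -9.8 dBFS; at 5:1 that becomes 0.32 dB over, giving -9.48 dBFS; +6 dB make-up → -3.48 dBFS.
Stage 3: overshoot 38.02 dB → 38.02/8 = 4.7525 dB → -36.7475 dBFS.

-36.7475 dBFS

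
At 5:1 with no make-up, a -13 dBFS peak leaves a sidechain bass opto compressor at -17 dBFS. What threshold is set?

Gain reduction = -13 − (-17) = 4 dB; output overshoot = GR / (R − 1) = 4 / 4 = 1 dB.
Threshold = output − output overshoot = -17 − 1 = -18 dBFS.

-18 dBFS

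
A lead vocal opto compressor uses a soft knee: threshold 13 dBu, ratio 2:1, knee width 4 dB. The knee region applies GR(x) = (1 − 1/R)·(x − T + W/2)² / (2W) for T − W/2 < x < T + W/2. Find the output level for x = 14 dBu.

13.4375 dBu

x − T + W/2 = 14 − 13 + 2 = 3.
GR = (1 − 1/2) × 3² / 8 = 0.5 × 9 / 8 = 0.5625 dB.
Output = 14 − 0.5625 = 13.4375 dBu.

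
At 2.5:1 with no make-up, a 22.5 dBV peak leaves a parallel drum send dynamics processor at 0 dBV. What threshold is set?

Gain reduction = 22.5 − 0 = 22.5 dB; output overshoot = GR / (R − 1) = 22.5 / 1.5 = 15 dB.
Threshold = output − output overshoot = 0 − 15 = -15 dBV.

-15 dBV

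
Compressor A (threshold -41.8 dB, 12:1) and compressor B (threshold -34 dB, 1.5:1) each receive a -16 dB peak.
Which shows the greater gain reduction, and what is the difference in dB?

A: overshoot 25.8 dB → output overshoot 2.15 dB → GR 23.65 dB.
B: overshoot 18 dB → output overshoot 12 dB → GR 6 dB.
A reduces 17.65 dB more.

A, by 17.65 dB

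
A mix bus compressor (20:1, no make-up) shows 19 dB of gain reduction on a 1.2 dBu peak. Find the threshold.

-18.8 dBu

Let T be the threshold. Output overshoot = (input overshoot)/R, so -17.8 − T = (1.2 − T)/20.
20·(-17.8 − T) = 1.2 − T → 19·T = -356 − 1.2 = -357.2.
T = -357.2/19 = -18.8 dBu.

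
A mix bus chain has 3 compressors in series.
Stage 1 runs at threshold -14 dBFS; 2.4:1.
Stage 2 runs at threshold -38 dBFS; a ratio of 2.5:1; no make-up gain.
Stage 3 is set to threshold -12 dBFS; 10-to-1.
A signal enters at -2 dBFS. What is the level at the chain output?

-26.4 dBFS

Stage 1: -2 dBFS is 12 dB over -14 dBFS; at 2.4:1 that becomes 5 dB over, giving -9 dBFS.
Stage 2: overshoot 29 dB → 29/2.5 = 11.6 dB → -26.4 dBFS.
Stage 3: -26.4 dBFS ≤ -12 dBFS, so stage 3 doesn't engage; output -26.4 dBFS.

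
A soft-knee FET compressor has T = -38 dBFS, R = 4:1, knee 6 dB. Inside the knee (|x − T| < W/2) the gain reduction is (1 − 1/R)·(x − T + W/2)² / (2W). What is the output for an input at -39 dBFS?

-39.25 dBFS

x − T + W/2 = -39 − (-38) + 3 = 2.
GR = (1 − 1/4) × 2² / 12 = 0.75 × 4 / 12 = 0.25 dB.
Output = -39 − 0.25 = -39.25 dBFS.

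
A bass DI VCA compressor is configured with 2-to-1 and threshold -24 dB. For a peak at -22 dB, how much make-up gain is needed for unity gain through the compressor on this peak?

Overshoot 2 dB → 2/2 = 1 dB after compression, so the compressed level is -24 + 1 = -23 dB.
Make-up = target − compressed = -22 − (-23) = 1 dB.

1 dB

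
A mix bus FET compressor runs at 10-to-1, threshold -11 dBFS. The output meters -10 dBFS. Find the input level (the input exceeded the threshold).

Post-compression overshoot = -10 − (-11) = 1 dB.
Before 10:1 compression the overshoot was 1 × 10 = 10 dB, so input = -11 + 10 = -1 dBFS.

-1 dBFS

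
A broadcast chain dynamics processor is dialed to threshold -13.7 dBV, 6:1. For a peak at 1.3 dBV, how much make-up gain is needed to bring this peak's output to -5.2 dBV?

The peak compresses to -13.7 + 15/6 = -11.2 dBV.
To reach -5.2 dBV requires -5.2 − (-11.2) = 6 dB of make-up.

6 dB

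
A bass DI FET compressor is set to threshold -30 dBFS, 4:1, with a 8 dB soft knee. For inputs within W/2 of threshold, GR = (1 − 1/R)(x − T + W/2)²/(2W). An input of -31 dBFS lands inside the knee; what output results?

-31.421875 dBFS

x − T + W/2 = -31 − (-30) + 4 = 3.
GR = (1 − 1/4) × 3² / 16 = 0.75 × 9 / 16 = 0.421875 dB.
Output = -31 − 0.421875 = -31.421875 dBFS.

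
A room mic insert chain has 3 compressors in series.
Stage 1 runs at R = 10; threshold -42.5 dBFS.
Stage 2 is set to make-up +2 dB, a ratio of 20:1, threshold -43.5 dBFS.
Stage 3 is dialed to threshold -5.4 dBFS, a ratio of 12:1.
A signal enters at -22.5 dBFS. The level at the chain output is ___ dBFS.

Stage 1: 20 dB above -42.5 dBFS, reduced 10:1 to 2 dB above → -40.5 dBFS.
Stage 2: overshoot 3 dB → 3/20 = 0.15 dB → -43.35 dBFS; +2 dB make-up → -41.35 dBFS.
Stage 3: -41.35 dBFS ≤ -5.4 dBFS, so stage 3 doesn't engage; output -41.35 dBFS.

-41.35 dBFS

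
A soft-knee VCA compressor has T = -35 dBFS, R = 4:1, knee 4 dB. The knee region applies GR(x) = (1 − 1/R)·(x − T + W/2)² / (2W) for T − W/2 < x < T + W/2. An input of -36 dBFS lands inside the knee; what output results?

x − T + W/2 = -36 − (-35) + 2 = 1.
GR = (1 − 1/4) × 1² / 8 = 0.75 × 1 / 8 = 0.09375 dB.
Output = -36 − 0.09375 = -36.09375 dBFS.

-36.09375 dBFS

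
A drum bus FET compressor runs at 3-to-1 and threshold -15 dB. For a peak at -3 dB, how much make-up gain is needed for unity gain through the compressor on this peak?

8 dB

Overshoot 12 dB → 12/3 = 4 dB after compression, so the compressed level is -15 + 4 = -11 dB.
Make-up = target − compressed = -3 − (-11) = 8 dB.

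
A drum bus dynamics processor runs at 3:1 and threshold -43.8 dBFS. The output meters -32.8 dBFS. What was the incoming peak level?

The compressed level sits -32.8 − (-43.8) = 11 dB over threshold.
Input overshoot = R × output overshoot = 33 dB → input = -43.8 + 33 = -10.8 dBFS.

-10.8 dBFS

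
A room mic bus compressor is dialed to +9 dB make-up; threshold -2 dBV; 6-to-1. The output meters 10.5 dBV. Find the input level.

19 dBV

Before make-up, the level was 10.5 − 9 = 1.5 dBV.
Post-compression overshoot = 1.5 − (-2) = 3.5 dB.
Before 6:1 compression the overshoot was 3.5 × 6 = 21 dB, so input = -2 + 21 = 19 dBV.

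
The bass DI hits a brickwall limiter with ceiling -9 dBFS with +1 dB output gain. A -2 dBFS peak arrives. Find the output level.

A brickwall limiter is an ∞:1 compressor: any input above the ceiling is clamped to -9 dBFS.
Output gain then adds 1 dB: -9 + 1 = -8 dBFS.

-8 dBFS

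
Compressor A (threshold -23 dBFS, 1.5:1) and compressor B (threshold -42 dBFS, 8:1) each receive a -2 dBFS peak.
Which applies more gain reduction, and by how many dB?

B, by 28 dB

A: overshoot 21 dB → output overshoot 14 dB → GR 7 dB.
B: overshoot 40 dB → output overshoot 5 dB → GR 35 dB.
B applies 28 dB more gain reduction.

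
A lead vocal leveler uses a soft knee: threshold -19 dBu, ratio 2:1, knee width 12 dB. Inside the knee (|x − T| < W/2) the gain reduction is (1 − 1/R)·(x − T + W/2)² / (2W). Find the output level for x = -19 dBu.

x − T + W/2 = -19 − (-19) + 6 = 6.
GR = (1 − 1/2) × 6² / 24 = 0.5 × 36 / 24 = 0.75 dB.
Output = -19 − 0.75 = -19.75 dBu.

-19.75 dBu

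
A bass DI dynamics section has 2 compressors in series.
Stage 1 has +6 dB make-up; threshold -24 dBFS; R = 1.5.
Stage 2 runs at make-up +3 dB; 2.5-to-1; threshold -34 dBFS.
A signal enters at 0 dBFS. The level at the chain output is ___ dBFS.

-18.2 dBFS

Stage 1: 24 dB above -24 dBFS, reduced 1.5:1 to 16 dB above → -8 dBFS; +6 dB make-up → -2 dBFS.
Stage 2: 32 dB above -34 dBFS, reduced 2.5:1 to 12.8 dB above → -21.2 dBFS; +3 dB make-up → -18.2 dBFS.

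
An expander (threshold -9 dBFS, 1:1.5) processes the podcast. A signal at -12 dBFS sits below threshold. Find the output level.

The input is 3 dB below the -9 dBFS threshold.
A 1:1.5 expander multiplies undershoot by 1.5: 3 × 1.5 = 4.5 dB below threshold.
Output = -9 − 4.5 = -13.5 dBFS.

-13.5 dBFS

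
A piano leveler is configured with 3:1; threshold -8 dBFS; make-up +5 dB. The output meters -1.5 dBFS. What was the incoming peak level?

-3.5 dBFS

Stripping the +5 dB make-up gives -6.5 dBFS at the gain stage.
Post-compression overshoot = -6.5 − (-8) = 1.5 dB.
Undo the ratio: input overshoot = 1.5 × 3 = 4.5 dB, giving input = -3.5 dBFS.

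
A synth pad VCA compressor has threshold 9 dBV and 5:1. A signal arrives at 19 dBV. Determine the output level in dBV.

Overshoot: 19 − 9 = 10 dB.
The 10 dB excess becomes 2 dB after 5:1 reduction.
So the level is 9 + 2 = 11 dBV.

11 dBV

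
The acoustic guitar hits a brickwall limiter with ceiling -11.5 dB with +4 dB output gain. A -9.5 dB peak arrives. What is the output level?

-7.5 dB

A brickwall limiter is an ∞:1 compressor: any input above the ceiling is clamped to -11.5 dB.
Output gain then adds 4 dB: -11.5 + 4 = -7.5 dB.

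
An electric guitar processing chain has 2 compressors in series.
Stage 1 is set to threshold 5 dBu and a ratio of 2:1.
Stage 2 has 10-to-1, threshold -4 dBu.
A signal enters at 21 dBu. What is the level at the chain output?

-2.3 dBu

Stage 1: overshoot 16 dB → 16/2 = 8 dB → 13 dBu.
Stage 2: overshoot 17 dB → 17/10 = 1.7 dB → -2.3 dBu.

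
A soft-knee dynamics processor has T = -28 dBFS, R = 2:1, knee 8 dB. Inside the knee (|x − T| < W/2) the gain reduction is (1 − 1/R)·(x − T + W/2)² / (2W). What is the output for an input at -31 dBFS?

-31.03125 dBFS

x − T + W/2 = -31 − (-28) + 4 = 1.
GR = (1 − 1/2) × 1² / 16 = 0.5 × 1 / 16 = 0.03125 dB.
Output = -31 − 0.03125 = -31.03125 dBFS.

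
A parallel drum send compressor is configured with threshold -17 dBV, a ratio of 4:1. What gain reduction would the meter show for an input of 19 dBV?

27 dB

The signal is 36 dB above threshold.
A 4:1 ratio leaves 9 dB of that excess.
GR = overshoot in − overshoot out = 36 − 9 = 27 dB.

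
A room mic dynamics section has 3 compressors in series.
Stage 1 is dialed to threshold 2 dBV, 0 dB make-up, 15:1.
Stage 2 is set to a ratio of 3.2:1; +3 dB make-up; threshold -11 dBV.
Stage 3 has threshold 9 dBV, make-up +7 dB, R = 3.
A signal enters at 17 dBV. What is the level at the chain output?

3.375 dBV

Stage 1: overshoot 15 dB → 15/15 = 1 dB → 3 dBV.
Stage 2: 3 dBV is 14 dB over -11 dBV; at 3.2:1 that becomes 4.375 dB over, giving -6.625 dBV; +3 dB make-up → -3.625 dBV.
Stage 3: -3.625 dBV is at or below the 9 dBV threshold — no compression; make-up brings it to 3.375 dBV.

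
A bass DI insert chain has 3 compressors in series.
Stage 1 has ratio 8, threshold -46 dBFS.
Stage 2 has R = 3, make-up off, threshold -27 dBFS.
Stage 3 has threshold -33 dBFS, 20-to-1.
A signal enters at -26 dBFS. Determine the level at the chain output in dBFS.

Stage 1: overshoot 20 dB → 20/8 = 2.5 dB → -43.5 dBFS.
Stage 2: -43.5 dBFS is at or below the -27 dBFS threshold — no compression; output -43.5 dBFS.
Stage 3: -43.5 dBFS ≤ -33 dBFS, so stage 3 doesn't engage; output -43.5 dBFS.

-43.5 dBFS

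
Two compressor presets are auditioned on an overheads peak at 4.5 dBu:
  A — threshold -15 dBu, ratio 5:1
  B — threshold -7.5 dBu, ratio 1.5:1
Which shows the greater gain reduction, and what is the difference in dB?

A: GR = 19.5 − 19.5/5 = 15.6 dB.
B: GR = 12 − 12/1.5 = 4 dB.
A applies 11.6 dB more gain reduction.

A, by 11.6 dB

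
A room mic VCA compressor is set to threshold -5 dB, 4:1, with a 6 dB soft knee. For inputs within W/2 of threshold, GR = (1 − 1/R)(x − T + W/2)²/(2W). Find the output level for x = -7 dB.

-7.0625 dB

x − T + W/2 = -7 − (-5) + 3 = 1.
GR = (1 − 1/4) × 1² / 12 = 0.75 × 1 / 12 = 0.0625 dB.
Output = -7 − 0.0625 = -7.0625 dB.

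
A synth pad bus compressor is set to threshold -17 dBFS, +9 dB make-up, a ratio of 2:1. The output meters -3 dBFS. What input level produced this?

-7 dBFS

Before make-up, the level was -3 − 9 = -12 dBFS.
Post-compression overshoot = -12 − (-17) = 5 dB.
Before 2:1 compression the overshoot was 5 × 2 = 10 dB, so input = -17 + 10 = -7 dBFS.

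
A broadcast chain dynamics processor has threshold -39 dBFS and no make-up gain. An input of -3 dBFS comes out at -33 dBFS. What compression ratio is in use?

Input overshoot = -3 − (-39) = 36 dB; output overshoot = -33 − (-39) = 6 dB.
Ratio = 36 / 6 = 6.

6:1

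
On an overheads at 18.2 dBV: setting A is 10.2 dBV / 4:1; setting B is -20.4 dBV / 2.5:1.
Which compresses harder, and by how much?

A: 8 dB over, compressed to 2 dB over, so 6 dB of GR.
B: 38.6 dB over, compressed to 15.44 dB over, so 23.16 dB of GR.
B reduces 17.16 dB more.

B, by 17.16 dB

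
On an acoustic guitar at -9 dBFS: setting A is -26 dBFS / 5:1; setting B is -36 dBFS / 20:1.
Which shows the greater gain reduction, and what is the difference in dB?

B, by 12.05 dB

A: GR = 17 − 17/5 = 13.6 dB.
B: GR = 27 − 27/20 = 25.65 dB.
B reduces 12.05 dB more.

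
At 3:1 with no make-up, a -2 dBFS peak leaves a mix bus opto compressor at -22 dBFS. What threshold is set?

Gain reduction = -2 − (-22) = 20 dB; output overshoot = GR / (R − 1) = 20 / 2 = 10 dB.
Threshold = output − output overshoot = -22 − 10 = -32 dBFS.

-32 dBFS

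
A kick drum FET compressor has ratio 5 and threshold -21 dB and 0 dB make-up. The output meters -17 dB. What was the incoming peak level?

-1 dB

Post-compression overshoot = -17 − (-21) = 4 dB.
Before 5:1 compression the overshoot was 4 × 5 = 20 dB, so input = -21 + 20 = -1 dB.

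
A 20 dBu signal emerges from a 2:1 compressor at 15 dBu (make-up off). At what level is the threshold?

Input is 10 dB above T (since output overshoot × R = input overshoot: (15 − T)·2 = 20 − T gives T = 10 dBu).
Check: 10 + (20 − 10)/2 = 10 + 5 = 15 dBu. ✓

10 dBu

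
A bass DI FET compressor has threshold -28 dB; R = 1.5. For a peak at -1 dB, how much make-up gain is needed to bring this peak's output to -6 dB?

4 dB

The peak compresses to -28 + 27/1.5 = -10 dB.
To reach -6 dB requires -6 − (-10) = 4 dB of make-up.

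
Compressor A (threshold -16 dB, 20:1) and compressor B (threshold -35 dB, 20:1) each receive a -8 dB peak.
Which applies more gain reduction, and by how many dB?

A: 8 dB over, compressed to 0.4 dB over, so 7.6 dB of GR.
B: 27 dB over, compressed to 1.35 dB over, so 25.65 dB of GR.
B reduces 18.05 dB more.

B, by 18.05 dB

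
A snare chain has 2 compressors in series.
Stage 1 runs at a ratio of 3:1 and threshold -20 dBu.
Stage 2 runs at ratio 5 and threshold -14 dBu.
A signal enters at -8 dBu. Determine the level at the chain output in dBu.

Stage 1: 12 dB above -20 dBu, reduced 3:1 to 4 dB above → -16 dBu.
Stage 2: -16 dBu is at or below the -14 dBu threshold — no compression; output -16 dBu.

-16 dBu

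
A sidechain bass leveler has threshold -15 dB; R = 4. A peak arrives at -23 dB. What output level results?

-23 dB is 8 dB below the -15 dB threshold, so no gain reduction is applied.
Output = input = -23 dB.

-23 dB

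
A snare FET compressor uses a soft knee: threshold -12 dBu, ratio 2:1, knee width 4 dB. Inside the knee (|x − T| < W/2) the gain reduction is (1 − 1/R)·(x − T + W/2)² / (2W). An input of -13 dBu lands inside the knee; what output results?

-13.0625 dBu

x − T + W/2 = -13 − (-12) + 2 = 1.
GR = (1 − 1/2) × 1² / 8 = 0.5 × 1 / 8 = 0.0625 dB.
Output = -13 − 0.0625 = -13.0625 dBu.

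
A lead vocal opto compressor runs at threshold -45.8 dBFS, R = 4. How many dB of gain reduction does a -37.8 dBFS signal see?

6 dB

-37.8 dBFS exceeds the threshold by 8 dB.
After 4:1 compression the overshoot becomes 8/4 = 2 dB.
So the signal is attenuated by 8 − 2 = 6 dB.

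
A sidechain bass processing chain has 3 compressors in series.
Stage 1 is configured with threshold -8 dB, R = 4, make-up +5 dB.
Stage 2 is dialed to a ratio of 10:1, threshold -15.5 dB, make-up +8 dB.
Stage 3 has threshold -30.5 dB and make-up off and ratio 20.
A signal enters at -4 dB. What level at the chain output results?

-29.2825 dB

Stage 1: 4 dB above -8 dB, reduced 4:1 to 1 dB above → -7 dB; +5 dB make-up → -2 dB.
Stage 2: overshoot 13.5 dB → 13.5/10 = 1.35 dB → -14.15 dB; +8 dB make-up → -6.15 dB.
Stage 3: -6.15 dB is 24.35 dB over -30.5 dB; at 20:1 that becomes 1.2175 dB over, giving -29.2825 dB.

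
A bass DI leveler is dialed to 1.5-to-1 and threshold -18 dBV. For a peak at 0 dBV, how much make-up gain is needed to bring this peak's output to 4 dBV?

10 dB

Overshoot 18 dB → 18/1.5 = 12 dB after compression, so the compressed level is -18 + 12 = -6 dBV.
Make-up = target − compressed = 4 − (-6) = 10 dB.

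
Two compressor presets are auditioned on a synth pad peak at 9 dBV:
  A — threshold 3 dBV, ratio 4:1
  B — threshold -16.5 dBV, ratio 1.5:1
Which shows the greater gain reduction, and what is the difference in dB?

A: overshoot 6 dB → output overshoot 1.5 dB → GR 4.5 dB.
B: overshoot 25.5 dB → output overshoot 17 dB → GR 8.5 dB.
Difference: 4 dB in favour of B.

B, by 4 dB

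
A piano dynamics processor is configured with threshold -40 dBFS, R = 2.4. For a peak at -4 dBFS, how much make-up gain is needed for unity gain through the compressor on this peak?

Without make-up, output = threshold + overshoot/2.4 = -40 + 15 = -25 dBFS.
Gap to target: 21 dB.

21 dB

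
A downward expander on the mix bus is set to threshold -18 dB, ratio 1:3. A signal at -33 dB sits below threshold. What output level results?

Below threshold, a 1:3 expander applies gain = (3−1)×(T − x) of attenuation.
(3−1) × 15 = 30 dB, so output = -33 − 30 = -63 dB.

-63 dB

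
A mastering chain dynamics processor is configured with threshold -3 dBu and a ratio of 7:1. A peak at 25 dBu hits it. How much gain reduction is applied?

24 dB

Overshoot = 25 − (-3) = 28 dB.
A 7:1 ratio leaves 4 dB of that excess.
GR = overshoot in − overshoot out = 28 − 4 = 24 dB.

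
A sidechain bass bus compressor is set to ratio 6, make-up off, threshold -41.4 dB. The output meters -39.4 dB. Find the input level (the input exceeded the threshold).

-29.4 dB

That's 2 dB above the -41.4 dB threshold.
Before 6:1 compression the overshoot was 2 × 6 = 12 dB, so input = -41.4 + 12 = -29.4 dB.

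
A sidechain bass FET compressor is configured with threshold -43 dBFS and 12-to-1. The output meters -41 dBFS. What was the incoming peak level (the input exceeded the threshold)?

-19 dBFS

Post-compression overshoot = -41 − (-43) = 2 dB.
Before 12:1 compression the overshoot was 2 × 12 = 24 dB, so input = -43 + 24 = -19 dBFS.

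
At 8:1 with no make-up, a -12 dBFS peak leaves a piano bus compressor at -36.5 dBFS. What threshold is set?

Let T be the threshold. Output overshoot = (input overshoot)/R, so -36.5 − T = (-12 − T)/8.
8·(-36.5 − T) = -12 − T → 7·T = -292 − (-12) = -280.
T = -280/7 = -40 dBFS.

-40 dBFS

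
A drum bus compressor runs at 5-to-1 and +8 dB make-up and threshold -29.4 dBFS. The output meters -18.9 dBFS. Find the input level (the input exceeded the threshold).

Remove make-up: -18.9 − 8 = -26.9 dBFS.
That's 2.5 dB above the -29.4 dBFS threshold.
Input overshoot = R × output overshoot = 12.5 dB → input = -29.4 + 12.5 = -16.9 dBFS.

-16.9 dBFS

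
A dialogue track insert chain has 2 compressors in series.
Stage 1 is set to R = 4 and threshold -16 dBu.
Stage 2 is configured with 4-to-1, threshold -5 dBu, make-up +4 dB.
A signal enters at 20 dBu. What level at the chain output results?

-3 dBu

Stage 1: 36 dB above -16 dBu, reduced 4:1 to 9 dB above → -7 dBu.
Stage 2: below threshold (-7 ≤ -5); passes unchanged; make-up brings it to -3 dBu.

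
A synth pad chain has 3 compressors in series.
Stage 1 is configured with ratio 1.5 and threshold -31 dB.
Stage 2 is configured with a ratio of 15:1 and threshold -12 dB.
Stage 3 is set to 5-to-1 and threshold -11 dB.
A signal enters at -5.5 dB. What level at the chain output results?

-14 dB

Stage 1: -5.5 dB is 25.5 dB over -31 dB; at 1.5:1 that becomes 17 dB over, giving -14 dB.
Stage 2: -14 dB is at or below the -12 dB threshold — no compression; output -14 dB.
Stage 3: -14 dB is at or below the -11 dB threshold — no compression; output -14 dB.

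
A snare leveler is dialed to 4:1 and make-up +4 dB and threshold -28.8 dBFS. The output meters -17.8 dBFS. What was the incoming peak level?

Remove make-up: -17.8 − 4 = -21.8 dBFS.
The compressed level sits -21.8 − (-28.8) = 7 dB over threshold.
Before 4:1 compression the overshoot was 7 × 4 = 28 dB, so input = -28.8 + 28 = -0.8 dBFS.

-0.8 dBFS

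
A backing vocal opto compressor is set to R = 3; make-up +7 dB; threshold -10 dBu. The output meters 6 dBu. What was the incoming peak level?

17 dBu

Remove make-up: 6 − 7 = -1 dBu.
The compressed level sits -1 − (-10) = 9 dB over threshold.
Input overshoot = R × output overshoot = 27 dB → input = -10 + 27 = 17 dBu.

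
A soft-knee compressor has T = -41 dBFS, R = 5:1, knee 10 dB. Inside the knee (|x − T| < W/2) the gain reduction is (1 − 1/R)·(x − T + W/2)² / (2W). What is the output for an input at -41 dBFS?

-42 dBFS

x − T + W/2 = -41 − (-41) + 5 = 5.
GR = (1 − 1/5) × 5² / 20 = 0.8 × 25 / 20 = 1 dB.
Output = -41 − 1 = -42 dBFS.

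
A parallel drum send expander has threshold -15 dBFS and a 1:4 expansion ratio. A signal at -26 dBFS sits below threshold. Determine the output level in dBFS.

-59 dBFS

Below threshold, a 1:4 expander applies gain = (4−1)×(T − x) of attenuation.
(4−1) × 11 = 33 dB, so output = -26 − 33 = -59 dBFS.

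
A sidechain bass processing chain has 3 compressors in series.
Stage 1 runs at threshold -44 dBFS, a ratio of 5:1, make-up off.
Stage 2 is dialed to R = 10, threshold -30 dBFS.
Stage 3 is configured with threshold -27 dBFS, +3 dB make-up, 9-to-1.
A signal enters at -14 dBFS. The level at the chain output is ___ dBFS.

Stage 1: 30 dB above -44 dBFS, reduced 5:1 to 6 dB above → -38 dBFS.
Stage 2: -38 dBFS ≤ -30 dBFS, so stage 2 doesn't engage; output -38 dBFS.
Stage 3: -38 dBFS ≤ -27 dBFS, so stage 3 doesn't engage; make-up brings it to -35 dBFS.

-35 dBFS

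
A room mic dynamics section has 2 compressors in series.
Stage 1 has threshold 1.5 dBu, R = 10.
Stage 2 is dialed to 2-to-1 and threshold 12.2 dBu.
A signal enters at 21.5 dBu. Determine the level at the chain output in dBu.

3.5 dBu

Stage 1: overshoot 20 dB → 20/10 = 2 dB → 3.5 dBu.
Stage 2: 3.5 dBu is at or below the 12.2 dBu threshold — no compression; output 3.5 dBu.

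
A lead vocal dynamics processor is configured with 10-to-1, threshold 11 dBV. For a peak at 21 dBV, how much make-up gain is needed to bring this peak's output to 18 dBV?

Overshoot 10 dB → 10/10 = 1 dB after compression, so the compressed level is 11 + 1 = 12 dBV.
Make-up = target − compressed = 18 − 12 = 6 dB.

6 dB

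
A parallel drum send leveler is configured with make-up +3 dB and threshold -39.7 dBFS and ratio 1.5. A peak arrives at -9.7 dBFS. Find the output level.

-16.7 dBFS

Overshoot: -9.7 − (-39.7) = 30 dB.
At 1.5:1 the overshoot is divided by 1.5, leaving 20 dB above threshold.
Output = -39.7 + 20 = -19.7 dBFS; make-up adds 3 dB, giving -16.7 dBFS.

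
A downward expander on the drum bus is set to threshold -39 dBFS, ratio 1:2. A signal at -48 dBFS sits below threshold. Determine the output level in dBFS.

Below threshold, a 1:2 expander applies gain = (2−1)×(T − x) of attenuation.
(2−1) × 9 = 9 dB, so output = -48 − 9 = -57 dBFS.

-57 dBFS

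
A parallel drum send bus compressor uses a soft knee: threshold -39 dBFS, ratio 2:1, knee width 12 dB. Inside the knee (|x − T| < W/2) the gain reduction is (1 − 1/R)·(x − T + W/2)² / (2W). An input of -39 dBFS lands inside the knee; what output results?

-39.75 dBFS

x − T + W/2 = -39 − (-39) + 6 = 6.
GR = (1 − 1/2) × 6² / 24 = 0.5 × 36 / 24 = 0.75 dB.
Output = -39 − 0.75 = -39.75 dBFS.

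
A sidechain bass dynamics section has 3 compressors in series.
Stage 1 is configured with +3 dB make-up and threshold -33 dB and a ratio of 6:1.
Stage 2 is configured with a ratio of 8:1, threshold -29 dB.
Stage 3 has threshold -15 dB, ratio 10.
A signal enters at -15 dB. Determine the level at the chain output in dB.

Stage 1: 18 dB above -33 dB, reduced 6:1 to 3 dB above → -30 dB; +3 dB make-up → -27 dB.
Stage 2: overshoot 2 dB → 2/8 = 0.25 dB → -28.75 dB.
Stage 3: -28.75 dB is at or below the -15 dB threshold — no compression; output -28.75 dB.

-28.75 dB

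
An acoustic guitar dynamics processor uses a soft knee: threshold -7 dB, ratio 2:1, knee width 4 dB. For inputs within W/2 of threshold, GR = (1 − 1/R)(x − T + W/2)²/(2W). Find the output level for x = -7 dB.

x − T + W/2 = -7 − (-7) + 2 = 2.
GR = (1 − 1/2) × 2² / 8 = 0.5 × 4 / 8 = 0.25 dB.
Output = -7 − 0.25 = -7.25 dB.

-7.25 dB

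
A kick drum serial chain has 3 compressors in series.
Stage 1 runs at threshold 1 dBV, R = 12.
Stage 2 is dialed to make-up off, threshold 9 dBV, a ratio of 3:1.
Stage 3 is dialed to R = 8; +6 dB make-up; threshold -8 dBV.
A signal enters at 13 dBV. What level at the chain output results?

-0.75 dBV

Stage 1: 13 dBV is 12 dB over 1 dBV; at 12:1 that becomes 1 dB over, giving 2 dBV.
Stage 2: below threshold (2 ≤ 9); passes unchanged; output 2 dBV.
Stage 3: overshoot 10 dB → 10/8 = 1.25 dB → -6.75 dBV; +6 dB make-up → -0.75 dBV.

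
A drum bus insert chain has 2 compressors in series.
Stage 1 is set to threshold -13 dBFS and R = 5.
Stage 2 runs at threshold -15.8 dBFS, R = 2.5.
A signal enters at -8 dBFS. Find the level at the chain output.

Stage 1: 5 dB above -13 dBFS, reduced 5:1 to 1 dB above → -12 dBFS.
Stage 2: -12 dBFS is 3.8 dB over -15.8 dBFS; at 2.5:1 that becomes 1.52 dB over, giving -14.28 dBFS.

-14.28 dBFS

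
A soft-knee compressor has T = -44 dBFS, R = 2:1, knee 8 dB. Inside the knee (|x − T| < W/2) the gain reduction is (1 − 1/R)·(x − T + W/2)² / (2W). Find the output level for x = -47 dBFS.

x − T + W/2 = -47 − (-44) + 4 = 1.
GR = (1 − 1/2) × 1² / 16 = 0.5 × 1 / 16 = 0.03125 dB.
Output = -47 − 0.03125 = -47.03125 dBFS.

-47.03125 dBFS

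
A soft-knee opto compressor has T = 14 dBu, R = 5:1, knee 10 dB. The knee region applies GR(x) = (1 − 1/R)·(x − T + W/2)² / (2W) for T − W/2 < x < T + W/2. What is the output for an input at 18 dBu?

x − T + W/2 = 18 − 14 + 5 = 9.
GR = (1 − 1/5) × 9² / 20 = 0.8 × 81 / 20 = 3.24 dB.
Output = 18 − 3.24 = 14.76 dBu.

14.76 dBu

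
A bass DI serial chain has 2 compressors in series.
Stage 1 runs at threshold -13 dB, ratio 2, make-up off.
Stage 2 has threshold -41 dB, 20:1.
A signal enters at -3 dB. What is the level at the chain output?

-39.35 dB

Stage 1: overshoot 10 dB → 10/2 = 5 dB → -8 dB.
Stage 2: -8 dB is 33 dB over -41 dB; at 20:1 that becomes 1.65 dB over, giving -39.35 dB.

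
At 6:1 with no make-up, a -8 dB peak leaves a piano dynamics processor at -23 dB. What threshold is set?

-26 dB

Gain reduction = -8 − (-23) = 15 dB; output overshoot = GR / (R − 1) = 15 / 5 = 3 dB.
Threshold = output − output overshoot = -23 − 3 = -26 dB.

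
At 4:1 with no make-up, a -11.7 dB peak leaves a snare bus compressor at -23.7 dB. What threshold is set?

-27.7 dB

Let T be the threshold. Output overshoot = (input overshoot)/R, so -23.7 − T = (-11.7 − T)/4.
4·(-23.7 − T) = -11.7 − T → 3·T = -94.8 − (-11.7) = -83.1.
T = -83.1/3 = -27.7 dB.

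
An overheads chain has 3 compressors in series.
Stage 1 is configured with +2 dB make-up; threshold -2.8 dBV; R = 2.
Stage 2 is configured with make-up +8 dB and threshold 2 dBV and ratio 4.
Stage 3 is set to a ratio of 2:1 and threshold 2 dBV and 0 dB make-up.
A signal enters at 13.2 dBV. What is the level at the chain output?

6.65 dBV

Stage 1: overshoot 16 dB → 16/2 = 8 dB → 5.2 dBV; +2 dB make-up → 7.2 dBV.
Stage 2: 5.2 dB above 2 dBV, reduced 4:1 to 1.3 dB above → 3.3 dBV; +8 dB make-up → 11.3 dBV.
Stage 3: 9.3 dB above 2 dBV, reduced 2:1 to 4.65 dB above → 6.65 dBV.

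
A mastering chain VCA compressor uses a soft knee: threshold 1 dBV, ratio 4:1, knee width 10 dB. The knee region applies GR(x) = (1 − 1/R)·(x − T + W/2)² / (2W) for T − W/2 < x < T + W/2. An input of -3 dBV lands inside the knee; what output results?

-3.0375 dBV

x − T + W/2 = -3 − 1 + 5 = 1.
GR = (1 − 1/4) × 1² / 20 = 0.75 × 1 / 20 = 0.0375 dB.
Output = -3 − 0.0375 = -3.0375 dBV.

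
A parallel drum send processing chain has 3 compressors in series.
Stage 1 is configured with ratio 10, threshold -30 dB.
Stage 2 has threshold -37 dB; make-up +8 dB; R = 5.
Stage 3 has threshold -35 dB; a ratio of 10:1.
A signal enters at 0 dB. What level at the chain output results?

Stage 1: 30 dB above -30 dB, reduced 10:1 to 3 dB above → -27 dB.
Stage 2: 10 dB above -37 dB, reduced 5:1 to 2 dB above → -35 dB; +8 dB make-up → -27 dB.
Stage 3: overshoot 8 dB → 8/10 = 0.8 dB → -34.2 dB.

-34.2 dB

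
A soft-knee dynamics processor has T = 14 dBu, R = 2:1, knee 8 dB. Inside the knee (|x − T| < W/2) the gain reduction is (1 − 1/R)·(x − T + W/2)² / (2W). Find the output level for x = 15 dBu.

14.21875 dBu

x − T + W/2 = 15 − 14 + 4 = 5.
GR = (1 − 1/2) × 5² / 16 = 0.5 × 25 / 16 = 0.78125 dB.
Output = 15 − 0.78125 = 14.21875 dBu.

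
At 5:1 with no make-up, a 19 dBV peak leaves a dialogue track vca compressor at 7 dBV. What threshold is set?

Input is 15 dB above T (since output overshoot × R = input overshoot: (7 − T)·5 = 19 − T gives T = 4 dBV).
Check: 4 + (19 − 4)/5 = 4 + 3 = 7 dBV. ✓

4 dBV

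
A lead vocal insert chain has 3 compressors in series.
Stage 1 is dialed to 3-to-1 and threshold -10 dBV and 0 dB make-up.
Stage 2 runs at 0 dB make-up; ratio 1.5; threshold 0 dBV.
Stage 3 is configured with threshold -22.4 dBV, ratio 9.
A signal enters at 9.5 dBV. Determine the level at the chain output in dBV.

Stage 1: overshoot 19.5 dB → 19.5/3 = 6.5 dB → -3.5 dBV.
Stage 2: -3.5 dBV is at or below the 0 dBV threshold — no compression; output -3.5 dBV.
Stage 3: -3.5 dBV is 18.9 dB over -22.4 dBV; at 9:1 that becomes 2.1 dB over, giving -20.3 dBV.

-20.3 dBV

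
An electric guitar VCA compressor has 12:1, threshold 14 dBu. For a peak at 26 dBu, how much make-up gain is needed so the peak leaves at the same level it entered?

Overshoot 12 dB → 12/12 = 1 dB after compression, so the compressed level is 14 + 1 = 15 dBu.
Make-up = target − compressed = 26 − 15 = 11 dB.

11 dB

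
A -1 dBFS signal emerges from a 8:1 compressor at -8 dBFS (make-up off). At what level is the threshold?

-9 dBFS

Let T be the threshold. Output overshoot = (input overshoot)/R, so -8 − T = (-1 − T)/8.
8·(-8 − T) = -1 − T → 7·T = -64 − (-1) = -63.
T = -63/7 = -9 dBFS.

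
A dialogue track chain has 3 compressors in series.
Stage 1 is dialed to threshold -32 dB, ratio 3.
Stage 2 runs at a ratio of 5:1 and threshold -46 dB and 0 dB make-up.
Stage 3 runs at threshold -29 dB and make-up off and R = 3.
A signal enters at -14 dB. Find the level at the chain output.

-42 dB

Stage 1: 18 dB above -32 dB, reduced 3:1 to 6 dB above → -26 dB.
Stage 2: 20 dB above -46 dB, reduced 5:1 to 4 dB above → -42 dB.
Stage 3: -42 dB is at or below the -29 dB threshold — no compression; output -42 dB.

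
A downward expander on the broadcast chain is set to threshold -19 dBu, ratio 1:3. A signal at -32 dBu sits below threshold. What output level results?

The input is 13 dB below the -19 dBu threshold.
A 1:3 expander multiplies undershoot by 3: 13 × 3 = 39 dB below threshold.
Output = -19 − 39 = -58 dBu.

-58 dBu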